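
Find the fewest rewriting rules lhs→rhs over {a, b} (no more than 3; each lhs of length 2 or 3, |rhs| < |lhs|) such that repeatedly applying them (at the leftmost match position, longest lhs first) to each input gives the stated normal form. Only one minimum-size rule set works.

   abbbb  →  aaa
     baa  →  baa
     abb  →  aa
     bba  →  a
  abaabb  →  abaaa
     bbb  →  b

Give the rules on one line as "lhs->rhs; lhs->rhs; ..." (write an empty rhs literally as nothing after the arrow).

  | abbbb => aabb => aaa
  | baa
  | abb => aa
  | bba => a

abb->aa; bb->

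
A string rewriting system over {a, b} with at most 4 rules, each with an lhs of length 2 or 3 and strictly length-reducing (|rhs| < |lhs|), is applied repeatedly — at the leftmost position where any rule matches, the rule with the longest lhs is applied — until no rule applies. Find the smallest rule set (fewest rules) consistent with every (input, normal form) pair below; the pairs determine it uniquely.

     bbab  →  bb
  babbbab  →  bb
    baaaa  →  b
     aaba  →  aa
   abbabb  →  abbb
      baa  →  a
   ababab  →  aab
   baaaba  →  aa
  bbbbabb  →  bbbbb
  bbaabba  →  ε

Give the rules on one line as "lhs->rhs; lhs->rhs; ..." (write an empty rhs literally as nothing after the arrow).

aaa->b; ba->; bab->; bba->b

  | bbab => bb
  | babbbab => bbab => bb
  | baaaa => aaa => b
  | aaba => aa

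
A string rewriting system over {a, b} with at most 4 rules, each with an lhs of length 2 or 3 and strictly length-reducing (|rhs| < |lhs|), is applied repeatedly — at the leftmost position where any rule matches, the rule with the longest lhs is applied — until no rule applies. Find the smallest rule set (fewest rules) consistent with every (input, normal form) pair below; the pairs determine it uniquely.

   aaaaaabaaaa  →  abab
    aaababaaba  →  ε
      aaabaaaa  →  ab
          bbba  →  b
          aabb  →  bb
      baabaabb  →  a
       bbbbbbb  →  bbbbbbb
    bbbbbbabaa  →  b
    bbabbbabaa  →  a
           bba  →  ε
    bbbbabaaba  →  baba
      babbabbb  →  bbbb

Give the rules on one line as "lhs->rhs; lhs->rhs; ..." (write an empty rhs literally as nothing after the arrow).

  | aaaaaabaaaa => abaaabaaaa => ababbaaaa => abaaaaa => ababaa => abab
  | aaababaaba => abbabaaba => aabaaba => baaba => bba => ε
  | aaabaaaa => abbaaaa => aaaaa => abaa => ab
  | bbba => b

aa->; aaa->ab; abb->a; bba->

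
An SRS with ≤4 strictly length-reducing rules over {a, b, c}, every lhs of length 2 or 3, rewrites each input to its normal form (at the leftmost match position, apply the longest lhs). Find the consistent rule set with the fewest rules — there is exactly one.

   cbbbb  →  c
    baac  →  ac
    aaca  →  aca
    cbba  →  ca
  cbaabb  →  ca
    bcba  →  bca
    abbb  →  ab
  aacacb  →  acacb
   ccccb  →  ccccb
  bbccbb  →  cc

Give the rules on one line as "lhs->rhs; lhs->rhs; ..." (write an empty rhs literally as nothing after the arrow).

aa->a; ba->a; bb->

  | cbbbb => cbb => c
  | baac => aac => ac
  | aaca => aca
  | cbba => ca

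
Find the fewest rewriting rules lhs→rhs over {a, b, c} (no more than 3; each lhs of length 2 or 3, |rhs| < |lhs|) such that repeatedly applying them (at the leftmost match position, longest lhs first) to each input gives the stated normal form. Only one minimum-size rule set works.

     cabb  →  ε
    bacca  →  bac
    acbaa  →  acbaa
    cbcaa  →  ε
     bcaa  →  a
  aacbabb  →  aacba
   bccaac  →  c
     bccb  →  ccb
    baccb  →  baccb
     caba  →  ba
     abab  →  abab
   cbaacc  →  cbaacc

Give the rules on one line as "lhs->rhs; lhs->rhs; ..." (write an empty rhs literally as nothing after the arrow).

bb->; bc->c; ca->

  | cabb => bb => ε
  | bacca => bac
  | acbaa
  | cbcaa => ccaa => ca => ε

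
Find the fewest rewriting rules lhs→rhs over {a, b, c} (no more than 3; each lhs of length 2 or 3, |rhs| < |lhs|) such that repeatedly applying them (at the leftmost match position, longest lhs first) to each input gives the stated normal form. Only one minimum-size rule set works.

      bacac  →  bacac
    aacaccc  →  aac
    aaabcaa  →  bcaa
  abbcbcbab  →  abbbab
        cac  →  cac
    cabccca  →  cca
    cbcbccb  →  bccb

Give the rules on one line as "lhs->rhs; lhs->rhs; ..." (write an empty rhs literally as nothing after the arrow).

abc->bc; acc->bc; cbc->

  | bacac
  | aacaccc => aacbcc => aac
  | aaabcaa => aabcaa => abcaa => bcaa
  | abbcbcbab => abbbab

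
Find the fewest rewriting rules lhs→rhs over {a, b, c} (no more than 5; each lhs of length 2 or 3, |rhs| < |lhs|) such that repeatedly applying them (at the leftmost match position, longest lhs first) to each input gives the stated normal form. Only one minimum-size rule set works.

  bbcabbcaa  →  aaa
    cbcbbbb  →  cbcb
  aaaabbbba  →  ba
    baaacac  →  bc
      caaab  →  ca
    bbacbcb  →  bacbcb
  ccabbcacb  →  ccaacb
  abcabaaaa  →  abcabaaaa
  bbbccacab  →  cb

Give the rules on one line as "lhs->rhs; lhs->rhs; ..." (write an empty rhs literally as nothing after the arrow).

  | bbcabbcaa => abbcaa => aaa
  | cbcbbbb => cbcbbb => cbcbb => cbcb
  | aaaabbbba => aabbba => bba => ba
  | baaacac => baabc => bc

aab->; aca->b; bb->b; bbc->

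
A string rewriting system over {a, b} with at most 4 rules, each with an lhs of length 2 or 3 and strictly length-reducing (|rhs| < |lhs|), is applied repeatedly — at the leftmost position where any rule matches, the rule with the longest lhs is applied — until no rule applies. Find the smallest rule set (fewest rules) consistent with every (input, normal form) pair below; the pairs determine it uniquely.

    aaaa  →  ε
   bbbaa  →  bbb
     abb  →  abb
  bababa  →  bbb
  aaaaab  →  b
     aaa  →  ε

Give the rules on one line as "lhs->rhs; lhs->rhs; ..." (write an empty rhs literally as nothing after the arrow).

aa->; aaa->aa; ba->b

  | aaaa => aaa => aa => ε
  | bbbaa => bbba => bbb
  | abb
  | bababa => bbaba => bbba => bbb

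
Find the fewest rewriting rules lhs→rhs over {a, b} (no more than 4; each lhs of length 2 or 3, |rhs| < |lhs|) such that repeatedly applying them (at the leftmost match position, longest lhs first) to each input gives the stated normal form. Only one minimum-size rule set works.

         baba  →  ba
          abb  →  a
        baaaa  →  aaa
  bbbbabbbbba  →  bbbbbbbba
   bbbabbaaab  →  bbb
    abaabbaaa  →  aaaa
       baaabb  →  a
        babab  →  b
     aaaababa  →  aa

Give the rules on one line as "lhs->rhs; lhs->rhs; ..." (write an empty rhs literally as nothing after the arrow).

aab->ab; ab->a; baa->ab; bab->b

  | baba => ba
  | abb => ab => a
  | baaaa => abaa => aaa
  | bbbbabbbbba => bbbbbbbba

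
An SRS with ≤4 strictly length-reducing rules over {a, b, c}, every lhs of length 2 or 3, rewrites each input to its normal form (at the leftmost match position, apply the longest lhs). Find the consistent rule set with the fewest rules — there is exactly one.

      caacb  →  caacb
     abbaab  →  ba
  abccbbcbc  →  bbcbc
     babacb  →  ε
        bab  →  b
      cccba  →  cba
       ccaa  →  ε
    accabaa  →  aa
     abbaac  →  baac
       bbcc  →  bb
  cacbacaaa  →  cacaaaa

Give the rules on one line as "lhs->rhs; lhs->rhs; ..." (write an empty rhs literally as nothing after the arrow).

ab->; bac->a; cc->; cca->cc

  | caacb
  | abbaab => baab => ba
  | abccbbcbc => ccbbcbc => bbcbc
  | babacb => bacb => ab => ε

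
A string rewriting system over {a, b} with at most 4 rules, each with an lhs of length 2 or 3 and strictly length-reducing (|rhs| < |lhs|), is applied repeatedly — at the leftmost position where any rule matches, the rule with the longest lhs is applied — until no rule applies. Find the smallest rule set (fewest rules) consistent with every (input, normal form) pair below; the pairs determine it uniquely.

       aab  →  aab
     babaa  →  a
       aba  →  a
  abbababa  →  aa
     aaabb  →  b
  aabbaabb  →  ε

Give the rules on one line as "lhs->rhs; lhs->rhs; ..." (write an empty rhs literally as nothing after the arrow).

  | aab
  | babaa => baa => a
  | aba => a
  | abbababa => aababa => aaba => aa

aaa->b; ba->; bb->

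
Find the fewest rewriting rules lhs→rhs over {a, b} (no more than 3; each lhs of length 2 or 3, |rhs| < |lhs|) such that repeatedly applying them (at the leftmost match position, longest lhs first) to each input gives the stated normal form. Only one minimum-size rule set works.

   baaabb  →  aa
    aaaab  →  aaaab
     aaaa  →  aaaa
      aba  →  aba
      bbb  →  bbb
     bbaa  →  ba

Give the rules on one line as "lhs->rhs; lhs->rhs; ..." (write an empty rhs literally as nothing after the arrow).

  | baaabb => aabb => aa
  | aaaab
  | aaaa
  | aba

abb->a; baa->a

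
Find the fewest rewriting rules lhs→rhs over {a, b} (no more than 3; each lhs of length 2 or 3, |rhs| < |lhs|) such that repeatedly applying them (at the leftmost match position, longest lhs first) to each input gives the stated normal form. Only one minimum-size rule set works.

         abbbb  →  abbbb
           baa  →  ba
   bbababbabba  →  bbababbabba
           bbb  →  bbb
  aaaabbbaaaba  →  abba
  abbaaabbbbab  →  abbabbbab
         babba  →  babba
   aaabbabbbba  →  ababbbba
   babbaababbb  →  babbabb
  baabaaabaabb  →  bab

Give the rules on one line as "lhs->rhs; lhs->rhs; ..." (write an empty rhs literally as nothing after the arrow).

aa->a; aab->a

  | abbbb
  | baa => ba
  | bbababbabba
  | bbb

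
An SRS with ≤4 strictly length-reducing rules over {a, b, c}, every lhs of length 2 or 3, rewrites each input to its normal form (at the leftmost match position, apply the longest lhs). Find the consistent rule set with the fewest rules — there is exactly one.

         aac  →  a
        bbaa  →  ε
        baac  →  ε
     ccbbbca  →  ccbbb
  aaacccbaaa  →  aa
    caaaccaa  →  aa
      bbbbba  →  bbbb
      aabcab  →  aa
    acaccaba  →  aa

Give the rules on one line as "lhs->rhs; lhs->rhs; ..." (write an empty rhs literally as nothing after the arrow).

  | aac => a
  | bbaa => ba => ε
  | baac => ac => ε
  | ccbbbca => ccbbb

ac->; ba->; ca->; cab->a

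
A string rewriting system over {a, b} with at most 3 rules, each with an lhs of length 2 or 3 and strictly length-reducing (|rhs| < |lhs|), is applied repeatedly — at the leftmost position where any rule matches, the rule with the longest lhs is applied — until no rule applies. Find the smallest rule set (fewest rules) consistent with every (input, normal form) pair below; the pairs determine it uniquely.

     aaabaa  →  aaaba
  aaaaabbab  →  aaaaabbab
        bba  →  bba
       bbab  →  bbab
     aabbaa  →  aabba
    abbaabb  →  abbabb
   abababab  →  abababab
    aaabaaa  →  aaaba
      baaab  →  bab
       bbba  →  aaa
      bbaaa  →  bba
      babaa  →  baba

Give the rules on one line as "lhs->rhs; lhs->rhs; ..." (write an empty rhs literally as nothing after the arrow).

baa->ba; bbb->aa

  | aaabaa => aaaba
  | aaaaabbab
  | bba
  | bbab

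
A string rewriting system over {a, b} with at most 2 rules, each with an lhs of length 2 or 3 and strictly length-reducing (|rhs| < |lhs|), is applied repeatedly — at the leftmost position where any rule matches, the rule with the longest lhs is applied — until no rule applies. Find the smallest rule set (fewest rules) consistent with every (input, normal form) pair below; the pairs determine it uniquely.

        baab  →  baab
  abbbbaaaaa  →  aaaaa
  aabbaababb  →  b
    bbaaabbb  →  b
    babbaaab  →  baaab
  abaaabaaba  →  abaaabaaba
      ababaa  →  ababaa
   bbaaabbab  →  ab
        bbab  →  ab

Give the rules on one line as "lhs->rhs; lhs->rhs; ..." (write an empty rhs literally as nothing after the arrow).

abb->bb; bb->

  | baab
  | abbbbaaaaa => bbbbaaaaa => bbaaaaa => aaaaa
  | aabbaababb => abbaababb => bbaababb => aababb => aabbb => abbb => bbb => b
  | bbaaabbb => aaabbb => aabbb => abbb => bbb => b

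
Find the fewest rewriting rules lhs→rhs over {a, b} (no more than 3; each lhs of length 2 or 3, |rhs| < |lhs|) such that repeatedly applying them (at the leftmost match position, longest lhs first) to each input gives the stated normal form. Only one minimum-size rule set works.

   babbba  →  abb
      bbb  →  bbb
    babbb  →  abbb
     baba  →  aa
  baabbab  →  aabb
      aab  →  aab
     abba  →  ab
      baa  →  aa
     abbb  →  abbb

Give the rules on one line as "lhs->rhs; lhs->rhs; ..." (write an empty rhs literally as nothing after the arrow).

  | babbba => abbba => abb
  | bbb
  | babbb => abbb
  | baba => aba => aa

ba->a; bba->b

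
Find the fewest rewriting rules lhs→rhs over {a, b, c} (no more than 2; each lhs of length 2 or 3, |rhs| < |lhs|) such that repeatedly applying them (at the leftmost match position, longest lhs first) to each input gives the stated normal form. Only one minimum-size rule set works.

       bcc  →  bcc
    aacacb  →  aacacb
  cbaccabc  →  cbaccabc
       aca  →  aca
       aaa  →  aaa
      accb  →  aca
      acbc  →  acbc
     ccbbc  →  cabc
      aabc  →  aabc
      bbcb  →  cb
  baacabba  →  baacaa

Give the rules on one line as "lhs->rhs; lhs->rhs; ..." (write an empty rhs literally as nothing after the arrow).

  | bcc
  | aacacb
  | cbaccabc
  | aca

bb->; ccb->ca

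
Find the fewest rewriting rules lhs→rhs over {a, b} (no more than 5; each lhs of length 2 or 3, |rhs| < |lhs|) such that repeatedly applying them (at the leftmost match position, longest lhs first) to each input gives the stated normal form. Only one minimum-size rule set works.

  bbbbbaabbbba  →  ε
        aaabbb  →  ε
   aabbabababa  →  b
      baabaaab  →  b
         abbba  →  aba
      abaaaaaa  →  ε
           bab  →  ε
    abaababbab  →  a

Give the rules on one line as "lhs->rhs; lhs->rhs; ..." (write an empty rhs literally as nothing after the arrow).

  | bbbbbaabbbba => bbbaabbbba => baabbbba => bbbbbba => bbbba => bba => ε
  | aaabbb => babbb => bb => ε
  | aabbabababa => bbbabababa => babababa => ababa => aa => b
  | baabaaab => bbbaaab => baaab => bbab => b

aa->b; bab->; bb->; bba->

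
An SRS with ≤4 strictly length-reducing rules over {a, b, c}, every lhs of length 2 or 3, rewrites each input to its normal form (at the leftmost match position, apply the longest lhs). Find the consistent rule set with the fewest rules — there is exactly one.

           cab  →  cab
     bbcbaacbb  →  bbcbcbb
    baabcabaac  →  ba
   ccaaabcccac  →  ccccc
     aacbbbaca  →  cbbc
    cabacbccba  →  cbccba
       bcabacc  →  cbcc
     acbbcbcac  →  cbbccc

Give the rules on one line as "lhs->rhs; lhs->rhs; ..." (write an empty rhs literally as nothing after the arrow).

abc->; ac->c; bca->c

  | cab
  | bbcbaacbb => bbcbacbb => bbcbcbb
  | baabcabaac => baabaac => baabac => baabc => ba
  | ccaaabcccac => ccaaccac => ccaccac => ccccac => ccccc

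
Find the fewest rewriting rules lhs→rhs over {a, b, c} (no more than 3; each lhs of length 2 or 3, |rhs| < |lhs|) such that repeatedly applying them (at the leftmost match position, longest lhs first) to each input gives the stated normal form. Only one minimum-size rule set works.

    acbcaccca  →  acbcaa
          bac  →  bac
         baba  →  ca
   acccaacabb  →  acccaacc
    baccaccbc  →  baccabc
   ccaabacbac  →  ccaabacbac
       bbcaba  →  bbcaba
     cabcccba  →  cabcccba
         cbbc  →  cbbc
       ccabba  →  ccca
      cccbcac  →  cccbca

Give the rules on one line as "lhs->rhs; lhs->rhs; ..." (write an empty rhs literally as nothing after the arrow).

  | acbcaccca => acbcacca => acbcaca => acbcaa
  | bac
  | baba => ca
  | acccaacabb => acccaacc

abb->c; bab->c; cac->ca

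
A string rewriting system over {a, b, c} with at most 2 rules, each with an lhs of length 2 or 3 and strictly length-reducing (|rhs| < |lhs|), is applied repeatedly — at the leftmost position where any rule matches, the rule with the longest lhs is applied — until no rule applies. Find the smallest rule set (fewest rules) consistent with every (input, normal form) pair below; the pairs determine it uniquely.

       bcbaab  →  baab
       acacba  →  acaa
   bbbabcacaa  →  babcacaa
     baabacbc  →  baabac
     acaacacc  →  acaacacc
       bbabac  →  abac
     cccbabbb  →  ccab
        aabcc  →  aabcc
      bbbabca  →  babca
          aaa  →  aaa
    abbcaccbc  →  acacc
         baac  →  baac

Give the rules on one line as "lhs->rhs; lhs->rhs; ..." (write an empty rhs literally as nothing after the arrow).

  | bcbaab => baab
  | acacba => acaa
  | bbbabcacaa => babcacaa
  | baabacbc => baabac

bb->; cb->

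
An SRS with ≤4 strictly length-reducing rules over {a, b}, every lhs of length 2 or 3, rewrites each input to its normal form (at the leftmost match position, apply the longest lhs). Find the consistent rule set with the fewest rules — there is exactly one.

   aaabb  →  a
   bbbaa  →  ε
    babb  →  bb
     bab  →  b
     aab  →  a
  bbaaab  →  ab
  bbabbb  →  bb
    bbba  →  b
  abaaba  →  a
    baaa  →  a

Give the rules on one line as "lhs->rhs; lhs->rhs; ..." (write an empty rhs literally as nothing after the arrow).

aa->a; aab->aa; ba->; bbb->bb

  | aaabb => aabb => aab => aa => a
  | bbbaa => bbaa => ba => ε
  | babb => bb
  | bab => b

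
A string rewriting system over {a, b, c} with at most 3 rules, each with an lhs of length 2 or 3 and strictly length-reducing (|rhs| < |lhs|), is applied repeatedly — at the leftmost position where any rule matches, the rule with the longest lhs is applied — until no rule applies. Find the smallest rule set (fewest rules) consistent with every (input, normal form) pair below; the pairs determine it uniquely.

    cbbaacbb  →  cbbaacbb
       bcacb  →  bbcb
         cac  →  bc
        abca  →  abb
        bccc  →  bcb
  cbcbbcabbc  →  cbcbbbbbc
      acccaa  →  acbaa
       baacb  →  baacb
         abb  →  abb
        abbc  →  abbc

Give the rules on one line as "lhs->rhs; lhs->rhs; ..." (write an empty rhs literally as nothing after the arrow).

  | cbbaacbb
  | bcacb => bbcb
  | cac => bc
  | abca => abb

ca->b; ccc->cb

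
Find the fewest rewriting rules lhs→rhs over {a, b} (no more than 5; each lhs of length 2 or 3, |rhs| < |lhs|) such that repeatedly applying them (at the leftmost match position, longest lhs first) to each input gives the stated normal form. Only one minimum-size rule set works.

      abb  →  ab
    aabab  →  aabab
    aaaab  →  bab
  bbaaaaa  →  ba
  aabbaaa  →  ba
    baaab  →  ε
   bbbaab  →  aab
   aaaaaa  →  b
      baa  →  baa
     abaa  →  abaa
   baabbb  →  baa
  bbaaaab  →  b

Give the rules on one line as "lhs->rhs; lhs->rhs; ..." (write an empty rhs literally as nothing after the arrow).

  | abb => ab
  | aabab
  | aaaab => bab
  | bbaaaaa => aaaa => ba

aaa->b; bb->b; bba->; bbb->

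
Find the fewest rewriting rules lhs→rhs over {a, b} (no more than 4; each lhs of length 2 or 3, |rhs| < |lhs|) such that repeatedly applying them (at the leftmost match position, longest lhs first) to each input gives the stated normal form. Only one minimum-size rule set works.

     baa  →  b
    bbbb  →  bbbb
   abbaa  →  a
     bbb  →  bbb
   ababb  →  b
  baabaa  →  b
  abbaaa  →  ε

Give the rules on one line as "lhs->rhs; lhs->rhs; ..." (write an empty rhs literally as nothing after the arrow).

aa->; aab->; ab->a

  | baa => b
  | bbbb
  | abbaa => abaa => aaa => a
  | bbb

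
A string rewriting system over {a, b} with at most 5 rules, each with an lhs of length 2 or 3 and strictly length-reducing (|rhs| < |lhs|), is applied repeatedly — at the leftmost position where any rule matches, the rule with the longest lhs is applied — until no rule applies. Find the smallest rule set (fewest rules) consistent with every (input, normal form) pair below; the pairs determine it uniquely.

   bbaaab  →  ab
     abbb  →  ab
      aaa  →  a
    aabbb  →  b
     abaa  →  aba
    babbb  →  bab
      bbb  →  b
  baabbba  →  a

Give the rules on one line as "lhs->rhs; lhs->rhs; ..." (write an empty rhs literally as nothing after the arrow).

aa->a; aaa->a; aab->b; bb->

  | bbaaab => aaab => ab
  | abbb => ab
  | aaa => a
  | aabbb => bbb => b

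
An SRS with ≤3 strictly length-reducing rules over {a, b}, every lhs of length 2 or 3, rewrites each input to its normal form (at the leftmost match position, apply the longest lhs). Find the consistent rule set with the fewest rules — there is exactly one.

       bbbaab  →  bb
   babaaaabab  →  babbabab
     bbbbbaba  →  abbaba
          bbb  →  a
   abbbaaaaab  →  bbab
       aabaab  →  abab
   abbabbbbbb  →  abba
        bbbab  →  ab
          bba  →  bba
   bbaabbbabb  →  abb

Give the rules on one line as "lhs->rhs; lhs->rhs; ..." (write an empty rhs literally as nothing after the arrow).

  | bbbaab => aaab => bb
  | babaaaabab => babbabab
  | bbbbbaba => abbaba
  | bbb => a

aa->a; aaa->b; bbb->a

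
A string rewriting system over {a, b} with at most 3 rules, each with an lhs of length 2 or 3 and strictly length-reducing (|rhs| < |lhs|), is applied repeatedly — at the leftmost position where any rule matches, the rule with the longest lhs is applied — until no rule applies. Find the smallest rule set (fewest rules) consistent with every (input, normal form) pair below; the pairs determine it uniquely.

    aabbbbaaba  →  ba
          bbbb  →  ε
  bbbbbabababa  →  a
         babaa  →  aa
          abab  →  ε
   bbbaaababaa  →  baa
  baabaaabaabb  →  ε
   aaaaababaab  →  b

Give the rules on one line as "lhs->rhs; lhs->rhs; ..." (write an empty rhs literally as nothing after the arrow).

  | aabbbbaaba => abbbaaba => bbaaba => aaba => aba => ba
  | bbbb => bb => ε
  | bbbbbabababa => bbbabababa => babababa => bbababa => ababa => baba => bba => a
  | babaa => bbaa => aa

ab->b; abb->b; bb->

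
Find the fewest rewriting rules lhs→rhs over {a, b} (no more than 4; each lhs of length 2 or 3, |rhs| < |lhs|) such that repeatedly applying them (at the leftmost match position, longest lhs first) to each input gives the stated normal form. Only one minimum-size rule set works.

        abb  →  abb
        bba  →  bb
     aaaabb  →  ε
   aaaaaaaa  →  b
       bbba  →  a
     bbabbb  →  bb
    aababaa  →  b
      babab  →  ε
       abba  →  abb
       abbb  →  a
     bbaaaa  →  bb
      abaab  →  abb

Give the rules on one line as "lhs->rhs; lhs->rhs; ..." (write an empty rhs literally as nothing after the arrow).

aa->b; ba->b; bbb->

  | abb
  | bba => bb
  | aaaabb => baabb => babb => bbb => ε
  | aaaaaaaa => baaaaaa => baaaaa => baaaa => baaa => baa => ba => b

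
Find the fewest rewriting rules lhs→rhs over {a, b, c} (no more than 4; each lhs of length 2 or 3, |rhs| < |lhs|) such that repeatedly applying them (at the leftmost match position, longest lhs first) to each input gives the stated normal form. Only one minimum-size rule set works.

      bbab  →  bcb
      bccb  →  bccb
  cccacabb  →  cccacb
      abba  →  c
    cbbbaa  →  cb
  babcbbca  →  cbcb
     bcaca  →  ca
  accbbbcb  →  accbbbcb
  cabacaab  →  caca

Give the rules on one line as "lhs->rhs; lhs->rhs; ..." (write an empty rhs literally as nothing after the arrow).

ab->; ba->c; bca->

  | bbab => bcb
  | bccb
  | cccacabb => cccacb
  | abba => ba => c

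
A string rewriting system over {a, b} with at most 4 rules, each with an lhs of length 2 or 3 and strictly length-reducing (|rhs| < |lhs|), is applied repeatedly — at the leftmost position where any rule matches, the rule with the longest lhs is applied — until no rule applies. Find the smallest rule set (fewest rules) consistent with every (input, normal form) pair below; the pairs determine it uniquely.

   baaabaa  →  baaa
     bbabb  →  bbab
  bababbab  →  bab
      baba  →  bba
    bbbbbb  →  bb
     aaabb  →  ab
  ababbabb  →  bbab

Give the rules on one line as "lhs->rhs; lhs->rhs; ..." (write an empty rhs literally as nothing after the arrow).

aab->; aba->ba; abb->ab; bbb->b

  | baaabaa => baaa
  | bbabb => bbab
  | bababbab => bbabbab => bbabab => bbbab => bab
  | baba => bba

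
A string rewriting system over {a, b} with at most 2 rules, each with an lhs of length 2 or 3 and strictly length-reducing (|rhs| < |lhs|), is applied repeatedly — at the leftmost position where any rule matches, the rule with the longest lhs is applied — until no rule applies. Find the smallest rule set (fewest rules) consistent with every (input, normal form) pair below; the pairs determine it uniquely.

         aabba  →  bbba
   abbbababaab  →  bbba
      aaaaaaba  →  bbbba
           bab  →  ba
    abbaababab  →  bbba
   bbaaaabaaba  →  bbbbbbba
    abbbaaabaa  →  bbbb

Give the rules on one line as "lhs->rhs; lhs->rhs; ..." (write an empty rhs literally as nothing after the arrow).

  | aabba => bbba
  | abbbababaab => abbababaab => abababaab => aababaab => bbabaab => bbaaab => bbbab => bbba
  | aaaaaaba => baaaaba => bbaaba => bbbba
  | bab => ba

aa->b; ab->a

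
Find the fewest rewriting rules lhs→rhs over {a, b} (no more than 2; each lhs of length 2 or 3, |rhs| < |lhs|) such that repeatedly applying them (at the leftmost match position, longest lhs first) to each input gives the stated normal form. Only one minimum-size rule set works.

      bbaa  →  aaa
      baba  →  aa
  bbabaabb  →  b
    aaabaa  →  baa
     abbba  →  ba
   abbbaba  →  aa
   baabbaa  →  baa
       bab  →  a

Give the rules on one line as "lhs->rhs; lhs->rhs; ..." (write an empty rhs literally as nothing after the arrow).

ab->b; bb->a

  | bbaa => aaa
  | baba => bba => aa
  | bbabaabb => aabaabb => abaabb => baabb => babb => bbb => ab => b
  | aaabaa => aabaa => abaa => baa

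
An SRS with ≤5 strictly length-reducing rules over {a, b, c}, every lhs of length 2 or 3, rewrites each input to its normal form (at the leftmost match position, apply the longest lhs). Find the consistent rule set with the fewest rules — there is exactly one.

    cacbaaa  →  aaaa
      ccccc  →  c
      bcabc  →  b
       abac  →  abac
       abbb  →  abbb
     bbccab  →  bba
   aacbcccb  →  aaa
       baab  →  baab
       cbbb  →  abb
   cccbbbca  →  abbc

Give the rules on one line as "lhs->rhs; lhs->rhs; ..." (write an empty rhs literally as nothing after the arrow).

ca->c; cb->a; cbc->; cc->c

  | cacbaaa => ccbaaa => cbaaa => aaaa
  | ccccc => cccc => ccc => cc => c
  | bcabc => bcbc => b
  | abac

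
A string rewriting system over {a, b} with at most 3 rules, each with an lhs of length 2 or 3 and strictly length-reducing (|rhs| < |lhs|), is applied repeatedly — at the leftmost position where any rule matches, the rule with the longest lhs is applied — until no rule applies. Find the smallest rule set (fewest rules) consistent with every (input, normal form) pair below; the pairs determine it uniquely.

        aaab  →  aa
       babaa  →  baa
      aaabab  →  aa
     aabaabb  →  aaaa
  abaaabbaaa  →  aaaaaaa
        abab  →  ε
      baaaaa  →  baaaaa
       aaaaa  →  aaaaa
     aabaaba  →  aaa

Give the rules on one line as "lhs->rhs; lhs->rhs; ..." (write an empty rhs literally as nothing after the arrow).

  | aaab => aa
  | babaa => baa
  | aaabab => aaab => aa
  | aabaabb => aaabb => aaaa

ab->; abb->aa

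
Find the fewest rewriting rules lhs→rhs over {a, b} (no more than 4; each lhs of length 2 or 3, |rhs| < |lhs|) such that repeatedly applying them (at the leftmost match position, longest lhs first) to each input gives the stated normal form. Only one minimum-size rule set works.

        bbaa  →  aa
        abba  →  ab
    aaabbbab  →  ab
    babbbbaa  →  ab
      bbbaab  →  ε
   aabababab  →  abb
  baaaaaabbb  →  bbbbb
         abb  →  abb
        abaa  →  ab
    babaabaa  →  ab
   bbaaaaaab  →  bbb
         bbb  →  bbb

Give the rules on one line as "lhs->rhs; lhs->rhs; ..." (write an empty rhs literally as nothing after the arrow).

aaa->bb; aab->; aba->ab; ba->a

  | bbaa => baa => aa
  | abba => aba => ab
  | aaabbbab => bbbbbab => bbbbab => bbbab => bbab => bab => ab
  | babbbbaa => abbbbaa => abbbaa => abbaa => abaa => aba => ab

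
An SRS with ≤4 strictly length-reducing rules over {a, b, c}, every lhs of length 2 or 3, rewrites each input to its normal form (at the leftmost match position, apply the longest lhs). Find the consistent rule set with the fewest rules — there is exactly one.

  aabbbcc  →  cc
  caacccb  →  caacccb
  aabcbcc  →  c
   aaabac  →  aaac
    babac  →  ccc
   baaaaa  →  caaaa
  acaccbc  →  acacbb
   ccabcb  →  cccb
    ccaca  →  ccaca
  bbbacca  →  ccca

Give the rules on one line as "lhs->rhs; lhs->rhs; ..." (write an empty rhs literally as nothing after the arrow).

  | aabbbcc => abbcc => bcc => cc
  | caacccb
  | aabcbcc => acbcc => abbc => bc => c
  | aaabac => aaac

ab->; ba->c; bc->c; cbc->bb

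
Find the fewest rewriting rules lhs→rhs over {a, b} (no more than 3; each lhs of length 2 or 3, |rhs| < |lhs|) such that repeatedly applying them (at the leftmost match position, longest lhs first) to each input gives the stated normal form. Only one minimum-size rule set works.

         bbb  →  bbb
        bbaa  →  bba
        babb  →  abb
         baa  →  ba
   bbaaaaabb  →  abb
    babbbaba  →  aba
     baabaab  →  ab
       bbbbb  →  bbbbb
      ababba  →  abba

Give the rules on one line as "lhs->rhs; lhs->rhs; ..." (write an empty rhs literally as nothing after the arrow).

  | bbb
  | bbaa => bba
  | babb => abb
  | baa => ba

aa->a; bab->ab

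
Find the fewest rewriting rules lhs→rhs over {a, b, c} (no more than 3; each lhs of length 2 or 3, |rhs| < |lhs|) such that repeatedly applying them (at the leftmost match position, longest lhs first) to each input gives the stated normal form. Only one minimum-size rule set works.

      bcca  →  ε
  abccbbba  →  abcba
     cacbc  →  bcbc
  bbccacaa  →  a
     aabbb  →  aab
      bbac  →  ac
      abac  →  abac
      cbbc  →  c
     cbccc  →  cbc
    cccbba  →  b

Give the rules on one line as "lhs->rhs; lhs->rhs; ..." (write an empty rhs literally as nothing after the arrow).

  | bcca => bca => bb => ε
  | abccbbba => abcbbba => abcba
  | cacbc => bcbc
  | bbccacaa => ccacaa => cacaa => bcaa => bba => a

bb->; ca->b; cc->c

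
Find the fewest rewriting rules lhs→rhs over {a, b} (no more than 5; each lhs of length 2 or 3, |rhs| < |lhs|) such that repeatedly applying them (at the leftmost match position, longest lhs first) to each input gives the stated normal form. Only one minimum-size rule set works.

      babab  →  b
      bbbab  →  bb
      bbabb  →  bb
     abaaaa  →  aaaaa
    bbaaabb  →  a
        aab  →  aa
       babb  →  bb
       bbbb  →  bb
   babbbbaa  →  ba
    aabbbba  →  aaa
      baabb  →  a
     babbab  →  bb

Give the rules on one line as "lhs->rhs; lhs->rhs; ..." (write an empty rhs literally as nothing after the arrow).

ab->a; baa->a; bab->b; bbb->bb

  | babab => bab => b
  | bbbab => bbab => bb
  | bbabb => bbb => bb
  | abaaaa => aaaaa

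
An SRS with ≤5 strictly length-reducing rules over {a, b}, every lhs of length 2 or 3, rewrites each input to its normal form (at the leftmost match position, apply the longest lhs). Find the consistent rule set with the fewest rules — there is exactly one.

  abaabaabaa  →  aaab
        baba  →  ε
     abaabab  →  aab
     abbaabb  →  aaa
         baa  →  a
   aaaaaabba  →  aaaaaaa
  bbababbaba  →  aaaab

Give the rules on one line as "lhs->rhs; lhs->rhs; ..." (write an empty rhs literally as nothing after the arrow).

  | abaabaabaa => ababaabaa => abbaabaa => aaabaa => aaaba => aaab
  | baba => ba => ε
  | abaabab => ababab => abbab => aab
  | abbaabb => aaabb => aaa

aba->ab; ba->; bb->; bbb->aa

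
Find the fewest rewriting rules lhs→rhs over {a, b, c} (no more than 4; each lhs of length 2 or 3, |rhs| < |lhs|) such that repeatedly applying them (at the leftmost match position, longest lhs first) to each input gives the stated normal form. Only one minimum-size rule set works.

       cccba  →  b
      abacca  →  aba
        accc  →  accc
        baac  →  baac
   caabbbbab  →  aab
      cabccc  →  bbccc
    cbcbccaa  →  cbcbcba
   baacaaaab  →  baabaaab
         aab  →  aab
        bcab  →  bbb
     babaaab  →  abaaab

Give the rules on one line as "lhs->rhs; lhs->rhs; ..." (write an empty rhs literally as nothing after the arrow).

  | cccba => ca => b
  | abacca => abacb => aba
  | accc
  | baac

acb->a; bab->ab; ca->b; ccb->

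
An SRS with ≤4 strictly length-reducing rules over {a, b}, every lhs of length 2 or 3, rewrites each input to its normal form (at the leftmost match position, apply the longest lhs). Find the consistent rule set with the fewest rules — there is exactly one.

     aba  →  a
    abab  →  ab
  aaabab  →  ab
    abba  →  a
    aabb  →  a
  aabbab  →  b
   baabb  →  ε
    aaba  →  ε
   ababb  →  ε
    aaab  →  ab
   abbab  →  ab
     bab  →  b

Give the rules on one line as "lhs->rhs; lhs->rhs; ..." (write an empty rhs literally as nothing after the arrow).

  | aba => a
  | abab => ab
  | aaabab => abab => ab
  | abba => aaa => a

aa->; ba->; bb->a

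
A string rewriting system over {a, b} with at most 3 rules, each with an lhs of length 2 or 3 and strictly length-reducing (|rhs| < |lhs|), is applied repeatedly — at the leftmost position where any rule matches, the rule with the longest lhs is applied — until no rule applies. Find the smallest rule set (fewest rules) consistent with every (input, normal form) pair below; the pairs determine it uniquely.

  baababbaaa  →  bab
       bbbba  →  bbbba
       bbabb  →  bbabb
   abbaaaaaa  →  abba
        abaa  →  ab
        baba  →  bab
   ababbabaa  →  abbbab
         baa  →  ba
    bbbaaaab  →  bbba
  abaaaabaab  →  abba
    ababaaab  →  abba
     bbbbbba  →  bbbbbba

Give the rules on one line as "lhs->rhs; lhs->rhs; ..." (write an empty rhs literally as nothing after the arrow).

  | baababbaaa => baabbaaa => babaaa => babaa => baba => bab
  | bbbba
  | bbabb
  | abbaaaaaa => abbaaaaa => abbaaaa => abbaaa => abbaa => abba

aa->a; aab->a; aba->ab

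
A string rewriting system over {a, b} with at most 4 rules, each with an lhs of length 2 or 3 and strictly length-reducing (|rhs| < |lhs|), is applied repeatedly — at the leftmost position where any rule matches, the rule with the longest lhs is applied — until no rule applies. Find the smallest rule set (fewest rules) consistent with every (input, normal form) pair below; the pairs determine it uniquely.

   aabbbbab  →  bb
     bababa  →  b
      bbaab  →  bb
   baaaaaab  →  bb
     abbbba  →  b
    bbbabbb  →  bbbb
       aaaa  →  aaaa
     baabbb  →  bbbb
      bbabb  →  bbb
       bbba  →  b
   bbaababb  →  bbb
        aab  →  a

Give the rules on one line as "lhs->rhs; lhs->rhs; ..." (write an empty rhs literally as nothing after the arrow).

ab->; ba->b; bba->ba

  | aabbbbab => abbbab => bbab => bab => bb
  | bababa => bbaba => baba => bba => ba => b
  | bbaab => baab => bab => bb
  | baaaaaab => baaaaab => baaaab => baaab => baab => bab => bb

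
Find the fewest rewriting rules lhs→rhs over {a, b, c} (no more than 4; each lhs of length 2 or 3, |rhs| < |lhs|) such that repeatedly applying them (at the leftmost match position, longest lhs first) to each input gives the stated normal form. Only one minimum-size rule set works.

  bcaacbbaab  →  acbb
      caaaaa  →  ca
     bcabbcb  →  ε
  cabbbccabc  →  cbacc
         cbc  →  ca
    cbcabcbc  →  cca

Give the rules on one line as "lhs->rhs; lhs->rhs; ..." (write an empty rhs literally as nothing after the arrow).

aa->a; ab->; bc->a

  | bcaacbbaab => aaacbbaab => aacbbaab => acbbaab => acbbab => acbb
  | caaaaa => caaaa => caaa => caa => ca
  | bcabbcb => aabbcb => abbcb => bcb => ab => ε
  | cabbbccabc => cbbccabc => cbacabc => cbacc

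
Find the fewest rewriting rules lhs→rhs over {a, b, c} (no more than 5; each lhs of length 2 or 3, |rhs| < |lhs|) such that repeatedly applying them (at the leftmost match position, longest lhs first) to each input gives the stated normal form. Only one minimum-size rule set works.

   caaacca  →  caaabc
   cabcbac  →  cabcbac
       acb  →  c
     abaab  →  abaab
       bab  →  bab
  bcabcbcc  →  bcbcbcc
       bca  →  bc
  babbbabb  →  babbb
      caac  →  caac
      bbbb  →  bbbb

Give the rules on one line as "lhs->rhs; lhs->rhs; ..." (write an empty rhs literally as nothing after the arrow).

  | caaacca => caaabc
  | cabcbac
  | acb => c
  | abaab

acb->c; bba->; bca->bc; cca->bc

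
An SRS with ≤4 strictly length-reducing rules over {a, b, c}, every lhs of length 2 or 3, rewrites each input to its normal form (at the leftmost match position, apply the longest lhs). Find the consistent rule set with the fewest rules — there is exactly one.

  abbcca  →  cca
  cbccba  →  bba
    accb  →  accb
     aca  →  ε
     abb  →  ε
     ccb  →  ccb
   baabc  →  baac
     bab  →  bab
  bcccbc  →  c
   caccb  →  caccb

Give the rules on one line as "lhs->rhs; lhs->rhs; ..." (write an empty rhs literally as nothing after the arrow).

  | abbcca => cca
  | cbccba => cccba => bba
  | accb
  | aca => ε

abb->; aca->; bc->c; ccc->b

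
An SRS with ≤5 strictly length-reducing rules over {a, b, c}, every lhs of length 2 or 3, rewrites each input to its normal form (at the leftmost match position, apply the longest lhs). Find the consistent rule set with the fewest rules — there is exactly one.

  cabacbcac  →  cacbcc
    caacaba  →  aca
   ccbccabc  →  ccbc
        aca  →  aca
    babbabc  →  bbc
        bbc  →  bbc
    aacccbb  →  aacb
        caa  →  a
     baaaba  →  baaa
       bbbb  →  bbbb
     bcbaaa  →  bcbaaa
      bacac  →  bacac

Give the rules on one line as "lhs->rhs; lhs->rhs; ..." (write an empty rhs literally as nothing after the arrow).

ab->; bca->bc; caa->a; ccc->ca

  | cabacbcac => cacbcac => cacbcc
  | caacaba => acaba => aca
  | ccbccabc => ccbccc => ccbca => ccbc
  | aca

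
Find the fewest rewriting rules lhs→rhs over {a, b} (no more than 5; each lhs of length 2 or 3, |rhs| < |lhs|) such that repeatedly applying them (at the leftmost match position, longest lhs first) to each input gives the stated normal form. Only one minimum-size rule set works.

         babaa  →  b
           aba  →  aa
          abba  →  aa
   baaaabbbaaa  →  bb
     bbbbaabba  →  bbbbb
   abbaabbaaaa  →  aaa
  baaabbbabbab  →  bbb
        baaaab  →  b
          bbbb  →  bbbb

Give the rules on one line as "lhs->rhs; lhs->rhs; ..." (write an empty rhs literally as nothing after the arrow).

  | babaa => bbaa => b
  | aba => aa
  | abba => aba => aa
  | baaaabbbaaa => aabbbaaa => babbaaa => bbbaaa => bba => bb

aab->ba; ab->a; ba->b; baa->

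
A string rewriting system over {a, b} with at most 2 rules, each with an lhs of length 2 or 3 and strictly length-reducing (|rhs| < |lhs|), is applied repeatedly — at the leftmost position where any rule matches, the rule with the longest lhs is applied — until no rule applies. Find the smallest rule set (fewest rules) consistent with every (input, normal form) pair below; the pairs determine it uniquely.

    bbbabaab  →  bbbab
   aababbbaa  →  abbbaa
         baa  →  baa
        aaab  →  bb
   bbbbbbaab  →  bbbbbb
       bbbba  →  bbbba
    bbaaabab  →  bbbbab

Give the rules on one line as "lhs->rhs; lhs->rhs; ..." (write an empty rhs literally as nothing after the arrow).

  | bbbabaab => bbbab
  | aababbbaa => abbbaa
  | baa
  | aaab => bb

aaa->b; aab->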